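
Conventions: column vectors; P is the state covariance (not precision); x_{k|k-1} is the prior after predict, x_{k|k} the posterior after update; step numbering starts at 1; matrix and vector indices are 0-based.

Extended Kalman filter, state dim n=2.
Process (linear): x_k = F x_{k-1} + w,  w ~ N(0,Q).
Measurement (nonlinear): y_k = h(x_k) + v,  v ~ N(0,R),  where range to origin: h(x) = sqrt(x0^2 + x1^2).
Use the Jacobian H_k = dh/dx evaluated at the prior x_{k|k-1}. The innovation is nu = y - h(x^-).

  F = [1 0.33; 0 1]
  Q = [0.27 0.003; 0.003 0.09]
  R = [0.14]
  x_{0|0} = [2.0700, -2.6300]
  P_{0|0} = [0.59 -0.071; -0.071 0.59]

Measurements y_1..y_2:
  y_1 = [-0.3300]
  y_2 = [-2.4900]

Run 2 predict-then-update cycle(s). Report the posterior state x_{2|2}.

x_post = [0.1697, 1.4979]

step 1: x^-=[1.2021, -2.6300]  P^-=[0.8774 0.1267; 0.1267 0.6800]  H_jac=[0.4157 -0.9095]  S=[0.7583]  K=[0.3290; -0.7461]  nu=[-3.2217]  x^+=[0.1421, -0.2262]  P^+=[0.7953 0.3129; 0.3129 0.2579]
step 2: x^-=[0.0674, -0.2262]  P^-=[1.2999 0.4010; 0.4010 0.3479]  H_jac=[0.2856 -0.9583]  S=[0.3460]  K=[-0.0375; -0.6325]  nu=[-2.7260]  x^+=[0.1697, 1.4979]  P^+=[1.2994 0.3927; 0.3927 0.2094]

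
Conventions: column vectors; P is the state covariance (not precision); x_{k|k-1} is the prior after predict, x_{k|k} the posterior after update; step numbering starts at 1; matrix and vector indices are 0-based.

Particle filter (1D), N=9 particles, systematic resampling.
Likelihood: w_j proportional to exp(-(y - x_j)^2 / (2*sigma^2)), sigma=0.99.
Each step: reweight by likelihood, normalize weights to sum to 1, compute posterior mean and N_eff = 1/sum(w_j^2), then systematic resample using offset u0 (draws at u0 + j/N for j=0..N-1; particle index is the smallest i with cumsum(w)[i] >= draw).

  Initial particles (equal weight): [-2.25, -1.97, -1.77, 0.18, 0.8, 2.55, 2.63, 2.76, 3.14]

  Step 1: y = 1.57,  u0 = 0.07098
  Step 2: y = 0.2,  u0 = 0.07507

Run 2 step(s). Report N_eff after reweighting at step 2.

N_eff = 3.5788

step 1: w=[0.0002, 0.0005, 0.0011, 0.1218, 0.2412, 0.1999, 0.1840, 0.1585, 0.0928]  mean=1.9339  Neff=5.5386  idx=[3, 4, 4, 5, 5, 6, 6, 7, 8]
step 2: w=[0.3413, 0.2841, 0.2841, 0.0204, 0.0204, 0.0168, 0.0168, 0.0121, 0.0042]  mean=0.7546  Neff=3.5788  idx=[0, 0, 0, 1, 1, 2, 2, 2, 5]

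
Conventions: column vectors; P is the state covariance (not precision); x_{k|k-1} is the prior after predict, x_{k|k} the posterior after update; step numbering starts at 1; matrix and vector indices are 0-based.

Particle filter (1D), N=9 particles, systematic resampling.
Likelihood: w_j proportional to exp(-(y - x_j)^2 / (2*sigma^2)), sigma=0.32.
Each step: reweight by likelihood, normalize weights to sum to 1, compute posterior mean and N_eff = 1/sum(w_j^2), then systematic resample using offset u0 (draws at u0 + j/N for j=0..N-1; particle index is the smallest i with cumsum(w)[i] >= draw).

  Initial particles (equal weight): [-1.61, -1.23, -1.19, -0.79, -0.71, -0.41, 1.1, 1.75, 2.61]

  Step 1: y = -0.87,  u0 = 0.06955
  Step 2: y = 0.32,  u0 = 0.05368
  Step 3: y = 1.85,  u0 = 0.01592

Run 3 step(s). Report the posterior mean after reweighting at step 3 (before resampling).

post_mean = -0.4100

step 1: w=[0.0202, 0.1556, 0.1776, 0.2839, 0.2585, 0.1042, 0.0000, 0.0000, 0.0000]  mean=-0.8858  Neff=4.6636  idx=[1, 2, 2, 3, 3, 3, 4, 4, 5]
step 2: w=[0.0001, 0.0002, 0.0002, 0.0263, 0.0263, 0.0263, 0.0607, 0.0607, 0.7993]  mean=-0.4767  Neff=1.5424  idx=[5, 7, 8, 8, 8, 8, 8, 8, 8]
step 3: w=[0.0000, 0.0001, 0.1428, 0.1428, 0.1428, 0.1428, 0.1428, 0.1428, 0.1428]  mean=-0.4100  Neff=7.0019  idx=[2, 2, 3, 4, 5, 5, 6, 7, 8]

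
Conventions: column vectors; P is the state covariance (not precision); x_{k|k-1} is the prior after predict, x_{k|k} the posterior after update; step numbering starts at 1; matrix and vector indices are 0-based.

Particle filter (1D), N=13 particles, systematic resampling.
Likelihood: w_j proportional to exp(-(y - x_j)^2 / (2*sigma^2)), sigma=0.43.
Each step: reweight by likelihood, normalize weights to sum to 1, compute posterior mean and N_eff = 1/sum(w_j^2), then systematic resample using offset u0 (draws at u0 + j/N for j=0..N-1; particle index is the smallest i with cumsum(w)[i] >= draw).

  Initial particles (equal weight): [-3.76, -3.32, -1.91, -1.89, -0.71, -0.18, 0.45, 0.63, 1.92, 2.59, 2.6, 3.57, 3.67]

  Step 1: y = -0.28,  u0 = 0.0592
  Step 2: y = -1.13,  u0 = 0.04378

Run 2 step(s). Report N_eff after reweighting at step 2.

N_eff = 5.7032

step 1: w=[0.0000, 0.0000, 0.0004, 0.0005, 0.3151, 0.5057, 0.1230, 0.0553, 0.0000, 0.0000, 0.0000, 0.0000, 0.0000]  mean=-0.2262  Neff=2.6794  idx=[4, 4, 4, 4, 5, 5, 5, 5, 5, 5, 6, 6, 7]
step 2: w=[0.2063, 0.2063, 0.2063, 0.2063, 0.0290, 0.0290, 0.0290, 0.0290, 0.0290, 0.0290, 0.0004, 0.0004, 0.0001]  mean=-0.6169  Neff=5.7032  idx=[0, 0, 0, 1, 1, 2, 2, 2, 3, 3, 3, 6, 8]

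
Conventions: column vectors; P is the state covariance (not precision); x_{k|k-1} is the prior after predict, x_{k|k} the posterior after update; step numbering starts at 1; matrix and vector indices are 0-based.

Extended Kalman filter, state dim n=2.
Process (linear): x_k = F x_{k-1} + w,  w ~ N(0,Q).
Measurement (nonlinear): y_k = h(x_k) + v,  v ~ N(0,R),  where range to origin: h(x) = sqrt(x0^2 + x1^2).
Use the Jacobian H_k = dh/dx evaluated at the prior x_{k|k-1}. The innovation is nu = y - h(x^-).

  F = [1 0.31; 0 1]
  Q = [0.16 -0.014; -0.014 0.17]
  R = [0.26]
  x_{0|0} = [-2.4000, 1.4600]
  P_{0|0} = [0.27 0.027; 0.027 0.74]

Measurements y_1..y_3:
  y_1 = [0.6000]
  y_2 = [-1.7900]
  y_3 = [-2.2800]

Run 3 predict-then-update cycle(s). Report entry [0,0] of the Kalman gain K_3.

step 1: x^-=[-1.9474, 1.4600]  P^-=[0.5179 0.2424; 0.2424 0.9100]  H_jac=[-0.8001 0.5999]  S=[0.6863]  K=[-0.3919; 0.5128]  nu=[-1.8339]  x^+=[-1.2287, 0.5196]  P^+=[0.4125 0.3803; 0.3803 0.7295]
step 2: x^-=[-1.0677, 0.5196]  P^-=[0.8784 0.5925; 0.5925 0.8995]  H_jac=[-0.8992 0.4376]  S=[0.6762]  K=[-0.7846; -0.2057]  nu=[-2.9774]  x^+=[1.2685, 1.1321]  P^+=[0.4621 0.4833; 0.4833 0.8709]
step 3: x^-=[1.6194, 1.1321]  P^-=[1.0054 0.7393; 0.7393 1.0409]  H_jac=[0.8196 0.5730]  S=[1.9714]  K=[0.6329; 0.6099]  nu=[-4.2559]  x^+=[-1.0740, -1.4635]  P^+=[0.2159 -0.0216; -0.0216 0.3076]

K[0,0] = 0.6329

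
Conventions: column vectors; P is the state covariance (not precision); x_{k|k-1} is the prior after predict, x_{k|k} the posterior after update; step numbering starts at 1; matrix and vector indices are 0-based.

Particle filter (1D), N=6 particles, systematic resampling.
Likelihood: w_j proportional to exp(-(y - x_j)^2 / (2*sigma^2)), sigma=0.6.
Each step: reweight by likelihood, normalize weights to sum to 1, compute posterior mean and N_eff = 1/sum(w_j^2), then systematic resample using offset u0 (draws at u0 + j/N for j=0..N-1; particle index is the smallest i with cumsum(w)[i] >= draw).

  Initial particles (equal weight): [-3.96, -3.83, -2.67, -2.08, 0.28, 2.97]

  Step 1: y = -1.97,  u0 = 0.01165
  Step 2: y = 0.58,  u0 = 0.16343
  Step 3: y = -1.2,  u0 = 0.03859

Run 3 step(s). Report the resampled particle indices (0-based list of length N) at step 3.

step 1: w=[0.0027, 0.0054, 0.3369, 0.6543, 0.0006, 0.0000]  mean=-2.2920  Neff=1.8461  idx=[2, 2, 2, 3, 3, 3]
step 2: w=[0.0026, 0.0026, 0.0026, 0.3307, 0.3307, 0.3307]  mean=-2.0846  Neff=3.0473  idx=[3, 3, 4, 4, 5, 5]
step 3: w=[0.1667, 0.1667, 0.1667, 0.1667, 0.1667, 0.1667]  mean=-2.0800  Neff=6.0000  idx=[0, 1, 2, 3, 4, 5]

resampled_idx = [0, 1, 2, 3, 4, 5]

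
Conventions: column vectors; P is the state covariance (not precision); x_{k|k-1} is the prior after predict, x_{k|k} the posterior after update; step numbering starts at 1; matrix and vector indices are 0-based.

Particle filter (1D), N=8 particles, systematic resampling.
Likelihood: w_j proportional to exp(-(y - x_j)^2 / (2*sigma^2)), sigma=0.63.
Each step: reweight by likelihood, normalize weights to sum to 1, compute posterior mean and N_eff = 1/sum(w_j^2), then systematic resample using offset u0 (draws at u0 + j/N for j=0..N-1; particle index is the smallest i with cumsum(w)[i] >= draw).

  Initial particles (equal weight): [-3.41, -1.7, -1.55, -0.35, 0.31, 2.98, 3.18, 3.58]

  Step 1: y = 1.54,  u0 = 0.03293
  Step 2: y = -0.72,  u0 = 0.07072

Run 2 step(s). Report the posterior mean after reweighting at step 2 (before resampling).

step 1: w=[0.0000, 0.0000, 0.0000, 0.0408, 0.5462, 0.2695, 0.1240, 0.0194]  mean=1.4221  Neff=2.5747  idx=[3, 4, 4, 4, 4, 5, 5, 6]
step 2: w=[0.4447, 0.1388, 0.1388, 0.1388, 0.1388, 0.0000, 0.0000, 0.0000]  mean=0.0165  Neff=3.6387  idx=[0, 0, 0, 1, 1, 2, 3, 4]

post_mean = 0.0165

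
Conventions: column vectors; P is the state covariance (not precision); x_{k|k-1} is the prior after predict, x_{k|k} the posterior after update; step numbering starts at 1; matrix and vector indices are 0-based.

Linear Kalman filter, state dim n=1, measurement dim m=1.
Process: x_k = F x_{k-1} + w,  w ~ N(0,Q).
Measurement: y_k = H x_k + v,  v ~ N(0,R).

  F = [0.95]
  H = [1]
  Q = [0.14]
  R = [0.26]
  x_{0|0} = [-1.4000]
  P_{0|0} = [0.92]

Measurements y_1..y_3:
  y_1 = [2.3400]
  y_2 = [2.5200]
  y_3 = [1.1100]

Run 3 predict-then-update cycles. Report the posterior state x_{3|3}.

x_post = [1.5255]

step 1: x^-=[-1.3300]  P^-=[0.9703]  S=[1.2303]  K=[0.7887]  nu=[3.6700]  x^+=[1.5644]  P^+=[0.2051]
step 2: x^-=[1.4862]  P^-=[0.3251]  S=[0.5851]  K=[0.5556]  nu=[1.0338]  x^+=[2.0606]  P^+=[0.1445]
step 3: x^-=[1.9576]  P^-=[0.2704]  S=[0.5304]  K=[0.5098]  nu=[-0.8476]  x^+=[1.5255]  P^+=[0.1325]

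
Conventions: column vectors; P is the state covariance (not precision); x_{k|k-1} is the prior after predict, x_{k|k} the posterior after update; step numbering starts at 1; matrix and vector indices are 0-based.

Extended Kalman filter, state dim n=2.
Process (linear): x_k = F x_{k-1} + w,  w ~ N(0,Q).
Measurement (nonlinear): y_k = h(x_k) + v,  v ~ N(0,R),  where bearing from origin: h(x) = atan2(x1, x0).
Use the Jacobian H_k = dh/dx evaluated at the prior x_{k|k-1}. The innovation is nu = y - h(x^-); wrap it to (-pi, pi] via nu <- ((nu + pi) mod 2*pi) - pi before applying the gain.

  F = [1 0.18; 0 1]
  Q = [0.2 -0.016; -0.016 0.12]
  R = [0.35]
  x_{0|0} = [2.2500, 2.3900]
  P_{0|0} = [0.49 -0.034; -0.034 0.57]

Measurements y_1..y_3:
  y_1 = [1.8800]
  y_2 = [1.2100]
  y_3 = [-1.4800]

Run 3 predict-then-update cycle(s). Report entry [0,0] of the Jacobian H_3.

step 1: x^-=[2.6802, 2.3900]  P^-=[0.6962 0.0526; 0.0526 0.6900]  H_jac=[-0.1853 0.2078]  S=[0.3997]  K=[-0.2955; 0.3344]  nu=[1.1518]  x^+=[2.3398, 2.7752]  P^+=[0.6613 0.0921; 0.0921 0.6453]
step 2: x^-=[2.8394, 2.7752]  P^-=[0.9154 0.1923; 0.1923 0.7653]  H_jac=[-0.1760 0.1801]  S=[0.3910]  K=[-0.3236; 0.2660]  nu=[0.4360]  x^+=[2.6983, 2.8912]  P^+=[0.8744 0.2259; 0.2259 0.7376]
step 3: x^-=[3.2187, 2.8912]  P^-=[1.1797 0.3427; 0.3427 0.8576]  H_jac=[-0.1545 0.1719]  S=[0.3853]  K=[-0.3200; 0.2454]  nu=[-2.2118]  x^+=[3.9264, 2.3484]  P^+=[1.1402 0.3729; 0.3729 0.8344]

H_jac[0,0] = -0.1545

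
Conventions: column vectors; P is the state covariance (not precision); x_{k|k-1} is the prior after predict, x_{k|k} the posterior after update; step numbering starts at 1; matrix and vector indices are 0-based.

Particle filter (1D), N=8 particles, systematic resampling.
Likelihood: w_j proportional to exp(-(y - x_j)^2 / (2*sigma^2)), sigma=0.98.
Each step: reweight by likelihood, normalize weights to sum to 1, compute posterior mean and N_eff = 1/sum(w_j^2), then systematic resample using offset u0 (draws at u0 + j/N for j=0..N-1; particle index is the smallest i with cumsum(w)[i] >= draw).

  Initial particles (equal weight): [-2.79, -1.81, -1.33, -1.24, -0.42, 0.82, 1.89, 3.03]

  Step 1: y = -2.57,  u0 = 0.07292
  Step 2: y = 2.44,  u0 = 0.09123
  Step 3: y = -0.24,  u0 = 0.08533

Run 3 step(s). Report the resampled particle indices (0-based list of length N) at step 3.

resampled_idx = [0, 1, 2, 3, 4, 5, 6, 7]

step 1: w=[0.3672, 0.2788, 0.1691, 0.1499, 0.0339, 0.0009, 0.0000, 0.0000]  mean=-1.9535  Neff=3.7761  idx=[0, 0, 0, 1, 1, 2, 3, 3]
step 2: w=[0.0003, 0.0003, 0.0003, 0.0328, 0.0328, 0.2434, 0.3451, 0.3451]  mean=-1.3005  Neff=3.3379  idx=[5, 5, 6, 6, 6, 7, 7, 7]
step 3: w=[0.1160, 0.1160, 0.1280, 0.1280, 0.1280, 0.1280, 0.1280, 0.1280]  mean=-1.2609  Neff=7.9863  idx=[0, 1, 2, 3, 4, 5, 6, 7]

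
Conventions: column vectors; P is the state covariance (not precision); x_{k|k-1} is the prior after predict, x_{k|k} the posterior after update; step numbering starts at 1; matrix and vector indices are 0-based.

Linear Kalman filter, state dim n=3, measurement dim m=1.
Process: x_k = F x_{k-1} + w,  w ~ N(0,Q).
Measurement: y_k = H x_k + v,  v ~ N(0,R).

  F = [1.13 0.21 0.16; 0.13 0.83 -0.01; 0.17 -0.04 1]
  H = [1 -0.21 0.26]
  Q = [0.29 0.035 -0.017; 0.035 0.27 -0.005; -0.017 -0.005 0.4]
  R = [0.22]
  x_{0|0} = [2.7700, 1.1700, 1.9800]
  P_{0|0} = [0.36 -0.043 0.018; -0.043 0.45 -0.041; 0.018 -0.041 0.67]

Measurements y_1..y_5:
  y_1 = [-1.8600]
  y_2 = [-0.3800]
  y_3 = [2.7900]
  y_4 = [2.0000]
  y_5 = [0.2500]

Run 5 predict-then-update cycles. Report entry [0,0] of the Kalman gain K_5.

K[0,0] = 0.6932

step 1: x^-=[3.6926, 1.3114, 2.4041]  P^-=[0.7700 0.1186 0.1685; 0.1186 0.5775 -0.0563; 0.1685 -0.0563 1.0911]  S=[1.1332]  K=[0.6962; -0.0153; 0.4094]  nu=[-5.9023]  x^+=[-0.4165, 1.4018, -0.0125]  P^+=[0.2208 0.1306 -0.1545; 0.1306 0.5772 -0.0492; -0.1545 -0.0492 0.9011]
step 2: x^-=[-0.1783, 1.1094, -0.1394]  P^-=[0.6232 0.2848 -0.0253; 0.2848 0.7009 -0.0712; -0.0253 -0.0712 1.2581]  S=[0.8342]  K=[0.6675; 0.1428; 0.3797]  nu=[0.0675]  x^+=[-0.1332, 1.1191, -0.1137]  P^+=[0.2515 0.2053 -0.2368; 0.2053 0.6839 -0.1164; -0.2368 -0.1164 1.1378]
step 3: x^-=[0.0663, 0.9127, -0.1811]  P^-=[0.6745 0.3700 -0.0920; 0.3700 0.7923 -0.1327; -0.0920 -0.1327 1.4722]  S=[0.8402]  K=[0.6818; 0.2013; 0.3793]  nu=[2.9625]  x^+=[2.0861, 1.5090, 0.9424]  P^+=[0.2839 0.2547 -0.3093; 0.2547 0.7583 -0.1968; -0.3093 -0.1968 1.3514]
step 4: x^-=[2.8250, 1.5143, 1.2367]  P^-=[0.7164 0.4239 -0.1530; 0.4239 0.8564 -0.2059; -0.1530 -0.2059 1.6679]  S=[0.8518]  K=[0.6898; 0.2237; 0.3803]  nu=[-0.8286]  x^+=[2.2535, 1.3289, 0.9216]  P^+=[0.3110 0.2925 -0.3764; 0.2925 0.8137 -0.2784; -0.3764 -0.2784 1.5447]
step 5: x^-=[2.9729, 1.3868, 1.2515]  P^-=[0.7466 0.4624 -0.2120; 0.4624 0.9047 -0.2803; -0.2120 -0.2803 1.8453]  S=[0.8574]  K=[0.6932; 0.2327; 0.3810]  nu=[-2.7571]  x^+=[1.0616, 0.7452, 0.2011]  P^+=[0.3346 0.3241 -0.4384; 0.3241 0.8583 -0.3563; -0.4384 -0.3563 1.7209]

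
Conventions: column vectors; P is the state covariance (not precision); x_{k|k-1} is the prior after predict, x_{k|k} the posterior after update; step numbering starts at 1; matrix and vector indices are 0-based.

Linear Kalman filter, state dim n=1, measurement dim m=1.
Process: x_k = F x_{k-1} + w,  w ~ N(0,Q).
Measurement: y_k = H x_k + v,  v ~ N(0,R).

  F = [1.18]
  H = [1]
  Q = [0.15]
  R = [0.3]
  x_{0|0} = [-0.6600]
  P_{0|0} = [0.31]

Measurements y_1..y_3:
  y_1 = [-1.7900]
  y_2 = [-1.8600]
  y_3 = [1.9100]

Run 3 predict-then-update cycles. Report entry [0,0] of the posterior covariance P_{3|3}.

step 1: x^-=[-0.7788]  P^-=[0.5816]  S=[0.8816]  K=[0.6597]  nu=[-1.0112]  x^+=[-1.4459]  P^+=[0.1979]
step 2: x^-=[-1.7062]  P^-=[0.4256]  S=[0.7256]  K=[0.5865]  nu=[-0.1538]  x^+=[-1.7964]  P^+=[0.1760]
step 3: x^-=[-2.1198]  P^-=[0.3950]  S=[0.6950]  K=[0.5684]  nu=[4.0298]  x^+=[0.1706]  P^+=[0.1705]

P_post[0,0] = 0.1705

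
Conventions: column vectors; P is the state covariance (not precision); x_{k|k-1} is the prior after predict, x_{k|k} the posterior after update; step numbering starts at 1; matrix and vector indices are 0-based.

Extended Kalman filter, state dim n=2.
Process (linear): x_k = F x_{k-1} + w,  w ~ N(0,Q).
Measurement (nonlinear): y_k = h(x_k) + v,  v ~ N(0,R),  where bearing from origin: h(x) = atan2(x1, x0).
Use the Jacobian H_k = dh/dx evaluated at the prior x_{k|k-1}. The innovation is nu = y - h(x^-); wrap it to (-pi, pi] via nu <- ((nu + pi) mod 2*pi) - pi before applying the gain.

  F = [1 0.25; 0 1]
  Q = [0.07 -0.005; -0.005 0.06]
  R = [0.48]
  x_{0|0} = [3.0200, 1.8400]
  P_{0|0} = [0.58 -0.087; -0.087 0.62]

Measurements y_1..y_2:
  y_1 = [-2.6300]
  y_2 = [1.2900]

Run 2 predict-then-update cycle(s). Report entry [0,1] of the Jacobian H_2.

step 1: x^-=[3.4800, 1.8400]  P^-=[0.6452 0.0630; 0.0630 0.6800]  H_jac=[-0.1187 0.2246]  S=[0.5200]  K=[-0.1201; 0.2793]  nu=[-3.1164]  x^+=[3.8544, 0.9697]  P^+=[0.6377 0.0804; 0.0804 0.6394]
step 2: x^-=[4.0968, 0.9697]  P^-=[0.7879 0.2353; 0.2353 0.6994]  H_jac=[-0.0547 0.2311]  S=[0.5138]  K=[0.0220; 0.2896]  nu=[1.0576]  x^+=[4.1200, 1.2760]  P^+=[0.7877 0.2320; 0.2320 0.6563]

H_jac[0,1] = 0.2311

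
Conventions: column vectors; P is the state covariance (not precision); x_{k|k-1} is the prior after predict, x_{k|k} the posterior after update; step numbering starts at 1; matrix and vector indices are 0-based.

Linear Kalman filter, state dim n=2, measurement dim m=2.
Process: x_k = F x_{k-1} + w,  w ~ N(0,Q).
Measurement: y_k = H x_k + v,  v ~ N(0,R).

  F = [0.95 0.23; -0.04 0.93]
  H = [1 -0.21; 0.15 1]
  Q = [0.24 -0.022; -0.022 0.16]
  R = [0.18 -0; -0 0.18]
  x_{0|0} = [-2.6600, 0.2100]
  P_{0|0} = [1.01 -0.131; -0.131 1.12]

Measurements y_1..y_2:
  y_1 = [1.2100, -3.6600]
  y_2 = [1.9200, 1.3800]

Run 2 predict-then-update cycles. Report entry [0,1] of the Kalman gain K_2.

step 1: x^-=[-2.4787, 0.3017]  P^-=[1.1535 0.0647; 0.0647 1.1401]  S=[1.3566 -0.0038; -0.0038 1.3654]  K=[0.8408 0.1764; -0.1265 0.8417]  nu=[3.7521, -3.5899]  x^+=[0.0426, -3.1945]  P^+=[0.1532 0.0088; 0.0088 0.1502]
step 2: x^-=[-0.6942, -2.9726]  P^-=[0.3900 0.0120; 0.0120 0.2895]  S=[0.5778 0.0093; 0.0093 0.4819]  K=[0.6686 0.1333; -0.0943 0.6063]  nu=[1.9900, 4.4567]  x^+=[1.2305, -0.4579]  P^+=[0.1216 0.0058; 0.0058 0.1083]

K[0,1] = 0.1333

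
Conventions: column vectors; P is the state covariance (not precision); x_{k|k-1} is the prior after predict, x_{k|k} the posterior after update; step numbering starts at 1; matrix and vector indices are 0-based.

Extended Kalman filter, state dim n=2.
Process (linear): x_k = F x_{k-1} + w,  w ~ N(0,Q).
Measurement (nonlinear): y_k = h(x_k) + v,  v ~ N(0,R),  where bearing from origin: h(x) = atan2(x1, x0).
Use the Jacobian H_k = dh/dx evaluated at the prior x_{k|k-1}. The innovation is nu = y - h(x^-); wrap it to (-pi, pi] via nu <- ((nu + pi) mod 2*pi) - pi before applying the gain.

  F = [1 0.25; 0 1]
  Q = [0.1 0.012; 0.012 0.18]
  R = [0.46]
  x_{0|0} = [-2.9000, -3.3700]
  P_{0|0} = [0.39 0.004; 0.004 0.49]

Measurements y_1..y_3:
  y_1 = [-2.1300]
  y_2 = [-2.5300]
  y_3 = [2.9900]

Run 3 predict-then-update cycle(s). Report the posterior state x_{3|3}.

step 1: x^-=[-3.7425, -3.3700]  P^-=[0.5226 0.1385; 0.1385 0.6700]  H_jac=[0.1329 -0.1476]  S=[0.4784]  K=[0.1024; -0.1682]  nu=[0.2785]  x^+=[-3.7140, -3.4168]  P^+=[0.5176 0.1467; 0.1467 0.6565]
step 2: x^-=[-4.5682, -3.4168]  P^-=[0.7320 0.3229; 0.3229 0.8365]  H_jac=[0.1050 -0.1404]  S=[0.4750]  K=[0.0664; -0.1758]  nu=[-0.0306]  x^+=[-4.5702, -3.4115]  P^+=[0.7299 0.3284; 0.3284 0.8218]
step 3: x^-=[-5.4231, -3.4115]  P^-=[1.0455 0.5458; 0.5458 1.0018]  H_jac=[0.0831 -0.1321]  S=[0.4727]  K=[0.0313; -0.1840]  nu=[-0.7131]  x^+=[-5.4454, -3.2802]  P^+=[1.0450 0.5486; 0.5486 0.9858]

x_post = [-5.4454, -3.2802]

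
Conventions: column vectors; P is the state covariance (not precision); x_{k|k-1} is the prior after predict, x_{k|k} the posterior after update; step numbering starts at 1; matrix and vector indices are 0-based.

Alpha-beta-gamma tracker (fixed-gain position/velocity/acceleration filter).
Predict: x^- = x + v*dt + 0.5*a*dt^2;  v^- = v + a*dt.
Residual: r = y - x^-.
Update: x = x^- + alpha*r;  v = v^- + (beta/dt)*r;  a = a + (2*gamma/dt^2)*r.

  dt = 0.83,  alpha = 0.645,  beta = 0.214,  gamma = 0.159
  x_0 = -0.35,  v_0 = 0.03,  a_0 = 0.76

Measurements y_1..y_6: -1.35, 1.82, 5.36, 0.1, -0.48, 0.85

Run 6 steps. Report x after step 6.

step 1: x_pred=-0.0633  r=-1.2867  x^+=-0.8932  v^+=0.3291  a^+=0.1661
step 2: x_pred=-0.5629  r=2.3829  x^+=0.9741  v^+=1.0813  a^+=1.2660
step 3: x_pred=2.3076  r=3.0524  x^+=4.2764  v^+=2.9191  a^+=2.6750
step 4: x_pred=7.6206  r=-7.5206  x^+=2.7698  v^+=3.2003  a^+=-0.7965
step 5: x_pred=5.1517  r=-5.6317  x^+=1.5193  v^+=1.0871  a^+=-3.3962
step 6: x_pred=1.2518  r=-0.4018  x^+=0.9926  v^+=-1.8353  a^+=-3.5816

x_post = 0.9926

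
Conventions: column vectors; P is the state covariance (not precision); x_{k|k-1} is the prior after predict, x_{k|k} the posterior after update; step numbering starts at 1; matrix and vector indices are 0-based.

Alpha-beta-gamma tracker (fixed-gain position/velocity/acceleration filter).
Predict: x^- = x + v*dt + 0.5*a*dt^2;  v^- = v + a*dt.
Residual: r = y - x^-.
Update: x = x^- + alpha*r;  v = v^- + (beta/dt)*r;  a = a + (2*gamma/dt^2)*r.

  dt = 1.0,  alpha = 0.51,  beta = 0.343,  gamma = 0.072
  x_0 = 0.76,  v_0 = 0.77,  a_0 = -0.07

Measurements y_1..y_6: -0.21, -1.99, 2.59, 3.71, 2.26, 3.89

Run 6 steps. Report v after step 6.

v_post = 1.5055

step 1: x_pred=1.4950  r=-1.7050  x^+=0.6255  v^+=0.1152  a^+=-0.3155
step 2: x_pred=0.5829  r=-2.5729  x^+=-0.7293  v^+=-1.0828  a^+=-0.6860
step 3: x_pred=-2.1551  r=4.7451  x^+=0.2649  v^+=-0.1413  a^+=-0.0027
step 4: x_pred=0.1223  r=3.5877  x^+=1.9520  v^+=1.0866  a^+=0.5139
step 5: x_pred=3.2956  r=-1.0356  x^+=2.7674  v^+=1.2453  a^+=0.3648
step 6: x_pred=4.1952  r=-0.3052  x^+=4.0395  v^+=1.5055  a^+=0.3209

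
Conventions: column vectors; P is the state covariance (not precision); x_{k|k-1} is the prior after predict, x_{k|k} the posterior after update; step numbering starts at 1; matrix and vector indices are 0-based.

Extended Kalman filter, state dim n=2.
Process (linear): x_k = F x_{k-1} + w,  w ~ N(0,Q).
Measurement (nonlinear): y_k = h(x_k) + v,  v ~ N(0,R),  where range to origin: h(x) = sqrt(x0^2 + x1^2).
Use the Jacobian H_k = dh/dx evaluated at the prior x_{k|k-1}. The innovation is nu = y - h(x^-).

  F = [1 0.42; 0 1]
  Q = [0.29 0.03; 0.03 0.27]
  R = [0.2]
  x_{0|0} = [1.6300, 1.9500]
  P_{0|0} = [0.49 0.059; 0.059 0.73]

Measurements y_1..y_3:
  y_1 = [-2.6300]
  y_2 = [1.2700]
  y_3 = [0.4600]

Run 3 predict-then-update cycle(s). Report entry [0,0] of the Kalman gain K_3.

step 1: x^-=[2.4490, 1.9500]  P^-=[0.9583 0.3956; 0.3956 1.0000]  H_jac=[0.7823 0.6229]  S=[1.5600]  K=[0.6385; 0.5977]  nu=[-5.7605]  x^+=[-1.2292, -1.4928]  P^+=[0.3223 -0.1997; -0.1997 0.4428]
step 2: x^-=[-1.8562, -1.4928]  P^-=[0.5226 0.0162; 0.0162 0.7128]  H_jac=[-0.7793 -0.6267]  S=[0.8131]  K=[-0.5133; -0.5649]  nu=[-1.1120]  x^+=[-1.2854, -0.8647]  P^+=[0.3083 -0.2196; -0.2196 0.4533]
step 3: x^-=[-1.6485, -0.8647]  P^-=[0.4939 0.0008; 0.0008 0.7233]  H_jac=[-0.8856 -0.4645]  S=[0.7440]  K=[-0.5883; -0.4525]  nu=[-1.4015]  x^+=[-0.8240, -0.2305]  P^+=[0.2363 -0.1973; -0.1973 0.5709]

K[0,0] = -0.5883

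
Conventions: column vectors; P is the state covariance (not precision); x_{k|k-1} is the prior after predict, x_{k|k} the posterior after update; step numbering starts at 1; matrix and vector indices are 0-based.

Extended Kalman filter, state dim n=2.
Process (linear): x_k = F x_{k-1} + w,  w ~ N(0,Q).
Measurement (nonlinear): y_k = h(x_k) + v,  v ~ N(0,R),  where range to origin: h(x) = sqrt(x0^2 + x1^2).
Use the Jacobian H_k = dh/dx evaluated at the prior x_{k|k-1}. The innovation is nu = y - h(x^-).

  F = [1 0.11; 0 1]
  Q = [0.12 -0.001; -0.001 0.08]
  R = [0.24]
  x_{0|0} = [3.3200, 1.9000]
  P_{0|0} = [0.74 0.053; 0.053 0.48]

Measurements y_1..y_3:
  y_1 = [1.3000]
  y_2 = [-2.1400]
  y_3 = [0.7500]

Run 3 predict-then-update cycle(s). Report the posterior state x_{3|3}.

step 1: x^-=[3.5290, 1.9000]  P^-=[0.8775 0.1048; 0.1048 0.5600]  H_jac=[0.8805 0.4741]  S=[1.1336]  K=[0.7254; 0.3156]  nu=[-2.7080]  x^+=[1.5647, 1.0454]  P^+=[0.2810 -0.1547; -0.1547 0.4471]
step 2: x^-=[1.6797, 1.0454]  P^-=[0.3724 -0.1065; -0.1065 0.5271]  H_jac=[0.8490 0.5284]  S=[0.5600]  K=[0.4640; 0.3359]  nu=[-4.1185]  x^+=[-0.2314, -0.3378]  P^+=[0.2518 -0.1938; -0.1938 0.4639]
step 3: x^-=[-0.2686, -0.3378]  P^-=[0.3348 -0.1438; -0.1438 0.5439]  H_jac=[-0.6223 -0.7828]  S=[0.5629]  K=[-0.1702; -0.5975]  nu=[0.3184]  x^+=[-0.3228, -0.5281]  P^+=[0.3185 -0.2010; -0.2010 0.3430]

x_post = [-0.3228, -0.5281]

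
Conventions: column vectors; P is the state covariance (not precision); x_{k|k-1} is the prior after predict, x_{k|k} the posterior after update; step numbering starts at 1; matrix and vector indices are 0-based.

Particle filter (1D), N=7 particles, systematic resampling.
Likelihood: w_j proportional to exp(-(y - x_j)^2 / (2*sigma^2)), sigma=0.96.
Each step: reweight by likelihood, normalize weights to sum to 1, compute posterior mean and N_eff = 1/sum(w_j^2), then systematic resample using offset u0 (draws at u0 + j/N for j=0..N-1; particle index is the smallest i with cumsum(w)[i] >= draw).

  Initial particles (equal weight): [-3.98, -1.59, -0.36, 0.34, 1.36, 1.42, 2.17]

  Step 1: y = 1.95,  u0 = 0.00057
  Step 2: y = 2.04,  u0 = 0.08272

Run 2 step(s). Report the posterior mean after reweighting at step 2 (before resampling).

post_mean = 1.6726

step 1: w=[0.0000, 0.0004, 0.0187, 0.0827, 0.2795, 0.2899, 0.3288]  mean=1.5262  Neff=3.6038  idx=[2, 4, 4, 5, 5, 6, 6]
step 2: w=[0.0084, 0.1495, 0.1495, 0.1559, 0.1559, 0.1904, 0.1904]  mean=1.6726  Neff=6.0289  idx=[1, 2, 3, 4, 5, 5, 6]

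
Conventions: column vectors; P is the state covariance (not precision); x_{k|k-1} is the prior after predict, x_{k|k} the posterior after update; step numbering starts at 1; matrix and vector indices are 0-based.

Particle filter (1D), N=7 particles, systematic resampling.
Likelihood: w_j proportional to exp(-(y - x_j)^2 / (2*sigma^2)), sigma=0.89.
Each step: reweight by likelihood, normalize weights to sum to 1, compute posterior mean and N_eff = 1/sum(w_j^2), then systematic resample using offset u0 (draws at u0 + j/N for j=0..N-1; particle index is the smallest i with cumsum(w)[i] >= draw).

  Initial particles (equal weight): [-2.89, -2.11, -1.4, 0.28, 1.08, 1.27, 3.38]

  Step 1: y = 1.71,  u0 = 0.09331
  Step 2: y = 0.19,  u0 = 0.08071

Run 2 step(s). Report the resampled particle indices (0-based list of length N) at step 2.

step 1: w=[0.0000, 0.0000, 0.0011, 0.1302, 0.3684, 0.4189, 0.0814]  mean=1.2399  Neff=2.9871  idx=[3, 4, 4, 5, 5, 5, 6]
step 2: w=[0.2729, 0.1663, 0.1663, 0.1313, 0.1313, 0.1313, 0.0004]  mean=0.9376  Neff=5.5085  idx=[0, 0, 1, 2, 3, 4, 5]

resampled_idx = [0, 0, 1, 2, 3, 4, 5]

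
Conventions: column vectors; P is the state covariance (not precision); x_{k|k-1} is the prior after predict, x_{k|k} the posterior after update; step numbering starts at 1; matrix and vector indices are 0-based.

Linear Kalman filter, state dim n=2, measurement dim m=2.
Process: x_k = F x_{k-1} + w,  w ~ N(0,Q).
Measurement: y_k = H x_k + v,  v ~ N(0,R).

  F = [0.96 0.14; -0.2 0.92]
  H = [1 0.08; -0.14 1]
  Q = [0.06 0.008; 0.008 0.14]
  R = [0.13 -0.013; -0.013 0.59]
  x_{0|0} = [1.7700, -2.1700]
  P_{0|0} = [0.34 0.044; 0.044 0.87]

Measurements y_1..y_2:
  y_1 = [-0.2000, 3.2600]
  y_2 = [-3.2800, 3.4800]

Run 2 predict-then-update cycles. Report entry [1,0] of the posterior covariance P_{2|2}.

step 1: x^-=[1.3954, -2.3504]  P^-=[0.4022 0.0924; 0.0924 0.8738]  S=[0.5526 0.0920; 0.0920 1.4458]  K=[0.7450 -0.0224; 0.1967 0.5829]  nu=[-1.4074, 5.8058]  x^+=[0.2168, 0.7569]  P^+=[0.0979 -0.0092; -0.0092 0.3401]
step 2: x^-=[0.3141, 0.6530]  P^-=[0.1544 0.0251; 0.0251 0.4351]  S=[0.2912 0.0250; 0.0250 1.0211]  K=[0.5379 -0.0098; 0.1699 0.4185]  nu=[-3.6463, 2.8709]  x^+=[-1.6754, 1.2353]  P^+=[0.0703 -0.0029; -0.0029 0.2443]

P_post[1,0] = -0.0029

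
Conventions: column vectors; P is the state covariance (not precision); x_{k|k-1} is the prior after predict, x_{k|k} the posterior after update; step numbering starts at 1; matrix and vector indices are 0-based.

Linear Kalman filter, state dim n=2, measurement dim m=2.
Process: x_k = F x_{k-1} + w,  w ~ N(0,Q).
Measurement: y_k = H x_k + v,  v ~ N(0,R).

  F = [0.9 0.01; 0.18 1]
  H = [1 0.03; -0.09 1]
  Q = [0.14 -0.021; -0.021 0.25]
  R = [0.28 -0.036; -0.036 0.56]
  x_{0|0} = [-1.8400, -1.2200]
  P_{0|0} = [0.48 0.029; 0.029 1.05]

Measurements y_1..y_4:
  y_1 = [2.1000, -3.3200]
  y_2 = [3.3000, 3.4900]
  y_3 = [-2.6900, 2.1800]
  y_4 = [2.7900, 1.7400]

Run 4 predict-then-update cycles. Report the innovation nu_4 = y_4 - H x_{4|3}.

step 1: x^-=[-1.6682, -1.5512]  P^-=[0.5294 0.0934; 0.0934 1.3260]  S=[0.8162 0.0493; 0.0493 1.8735]  K=[0.6516 0.0073; 0.1209 0.7001]  nu=[3.8147, -1.9189]  x^+=[0.8036, -2.4335]  P^+=[0.1823 -0.0030; -0.0030 0.3874]
step 2: x^-=[0.6989, -2.2888]  P^-=[0.2876 0.0097; 0.0097 0.6423]  S=[0.5688 -0.0329; -0.0329 1.2029]  K=[0.5062 0.0004; 0.0820 0.5355]  nu=[2.6698, 5.8417]  x^+=[2.0528, 1.0581]  P^+=[0.1419 -0.0052; -0.0052 0.2964]
step 3: x^-=[1.8581, 1.4276]  P^-=[0.2549 0.0002; 0.0002 0.5492]  S=[0.5354 -0.0422; -0.0422 1.1112]  K=[0.4759 -0.0023; 0.0704 0.4969]  nu=[-4.5910, 0.9196]  x^+=[-0.3288, 1.5613]  P^+=[0.1335 -0.0064; -0.0064 0.2751]
step 4: x^-=[-0.2803, 1.5021]  P^-=[0.2481 -0.0024; -0.0024 0.5271]  S=[0.5284 -0.0449; -0.0449 1.0896]  K=[0.4690 -0.0034; 0.0667 0.4868]  nu=[3.0252, 0.2127]  x^+=[1.1380, 1.8075]  P^+=[0.1317 -0.0069; -0.0069 0.2696]

innov = [3.0252, 0.2127]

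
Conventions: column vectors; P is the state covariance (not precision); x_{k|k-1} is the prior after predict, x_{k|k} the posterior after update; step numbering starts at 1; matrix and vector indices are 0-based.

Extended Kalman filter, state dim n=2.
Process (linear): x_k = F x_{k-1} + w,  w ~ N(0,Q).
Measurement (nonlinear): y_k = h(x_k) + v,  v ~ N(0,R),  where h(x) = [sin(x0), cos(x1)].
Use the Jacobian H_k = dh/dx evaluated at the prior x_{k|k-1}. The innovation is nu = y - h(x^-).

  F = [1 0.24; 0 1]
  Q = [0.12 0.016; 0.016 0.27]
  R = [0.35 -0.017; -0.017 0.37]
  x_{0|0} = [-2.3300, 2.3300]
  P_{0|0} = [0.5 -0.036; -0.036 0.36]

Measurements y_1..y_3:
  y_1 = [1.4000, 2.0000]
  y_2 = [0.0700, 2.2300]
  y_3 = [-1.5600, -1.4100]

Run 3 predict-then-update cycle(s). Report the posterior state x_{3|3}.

step 1: x^-=[-1.7708, 2.3300]  P^-=[0.6235 0.0664; 0.0664 0.6300]  H_jac=[-0.1987 0.0000; 0.0000 -0.7254]  S=[0.3746 -0.0074; -0.0074 0.7015]  K=[-0.3321 -0.0722; -0.0481 -0.6520]  nu=[2.3801, 2.6883]  x^+=[-2.7552, 0.4627]  P^+=[0.5788 0.0290; 0.0290 0.3314]
step 2: x^-=[-2.6442, 0.4627]  P^-=[0.7319 0.1246; 0.1246 0.6014]  H_jac=[-0.8788 0.0000; 0.0000 -0.4464]  S=[0.9152 0.0319; 0.0319 0.4898]  K=[-0.7004 -0.0680; -0.1008 -0.5415]  nu=[0.5472, 1.3351]  x^+=[-3.1181, -0.3154]  P^+=[0.2776 0.0297; 0.0297 0.4450]
step 3: x^-=[-3.1938, -0.3154]  P^-=[0.4375 0.1525; 0.1525 0.7150]  H_jac=[-0.9986 0.0000; 0.0000 0.3102]  S=[0.7863 -0.0642; -0.0642 0.4388]  K=[-0.5534 0.0268; -0.1542 0.4829]  nu=[-1.6122, -2.3607]  x^+=[-2.3647, -1.2068]  P^+=[0.1944 0.0623; 0.0623 0.5844]

x_post = [-2.3647, -1.2068]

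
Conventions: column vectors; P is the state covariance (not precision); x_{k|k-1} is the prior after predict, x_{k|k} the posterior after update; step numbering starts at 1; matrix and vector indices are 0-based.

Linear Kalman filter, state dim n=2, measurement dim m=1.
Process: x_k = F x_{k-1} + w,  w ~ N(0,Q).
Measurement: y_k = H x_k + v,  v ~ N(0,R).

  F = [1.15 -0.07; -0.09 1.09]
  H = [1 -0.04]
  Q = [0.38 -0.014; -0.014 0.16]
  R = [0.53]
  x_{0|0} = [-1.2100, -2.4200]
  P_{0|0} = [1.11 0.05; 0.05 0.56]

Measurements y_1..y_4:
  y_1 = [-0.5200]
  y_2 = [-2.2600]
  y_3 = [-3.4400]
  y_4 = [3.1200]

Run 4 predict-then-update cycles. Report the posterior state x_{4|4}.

step 1: x^-=[-1.2221, -2.5289]  P^-=[1.8427 -0.1086; -0.1086 0.8245]  S=[2.3827]  K=[0.7752; -0.0594]  nu=[0.6009]  x^+=[-0.7563, -2.5646]  P^+=[0.4109 0.0011; 0.0011 0.8161]
step 2: x^-=[-0.6902, -2.7274]  P^-=[0.9272 -0.1174; -0.1174 1.1327]  S=[1.4684]  K=[0.6346; -0.1108]  nu=[-1.6789]  x^+=[-1.7557, -2.5414]  P^+=[0.3358 -0.0141; -0.0141 1.1147]
step 3: x^-=[-1.8411, -2.6121]  P^-=[0.8318 -0.1516; -0.1516 1.4899]  S=[1.3763]  K=[0.6088; -0.1534]  nu=[-1.7033]  x^+=[-2.8781, -2.3507]  P^+=[0.3217 -0.0230; -0.0230 1.4575]
step 4: x^-=[-3.1453, -2.3033]  P^-=[0.8163 -0.1875; -0.1875 1.8987]  S=[1.3644]  K=[0.6038; -0.1931]  nu=[6.1731]  x^+=[0.5822, -3.4953]  P^+=[0.3189 -0.0284; -0.0284 1.8479]

x_post = [0.5822, -3.4953]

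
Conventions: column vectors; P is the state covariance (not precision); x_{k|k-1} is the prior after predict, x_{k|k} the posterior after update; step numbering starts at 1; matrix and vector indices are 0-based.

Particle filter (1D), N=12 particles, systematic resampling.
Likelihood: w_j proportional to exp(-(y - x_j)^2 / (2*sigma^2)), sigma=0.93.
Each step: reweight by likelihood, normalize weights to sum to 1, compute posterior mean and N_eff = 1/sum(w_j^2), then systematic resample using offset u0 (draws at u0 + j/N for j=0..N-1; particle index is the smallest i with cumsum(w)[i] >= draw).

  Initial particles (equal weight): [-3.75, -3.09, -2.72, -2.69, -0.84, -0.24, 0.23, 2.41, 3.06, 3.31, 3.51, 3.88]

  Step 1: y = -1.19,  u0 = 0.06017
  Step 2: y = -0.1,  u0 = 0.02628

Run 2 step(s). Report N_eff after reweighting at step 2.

N_eff = 8.9590

step 1: w=[0.0090, 0.0493, 0.1027, 0.1083, 0.3705, 0.2360, 0.1239, 0.0002, 0.0000, 0.0000, 0.0000, 0.0000]  mean=-1.0957  Neff=4.2902  idx=[2, 2, 3, 4, 4, 4, 4, 5, 5, 5, 6, 6]
step 2: w=[0.0024, 0.0024, 0.0026, 0.0932, 0.0932, 0.0932, 0.0932, 0.1265, 0.1265, 0.1265, 0.1201, 0.1201]  mean=-0.3693  Neff=8.9590  idx=[3, 4, 4, 5, 6, 7, 8, 8, 9, 10, 10, 11]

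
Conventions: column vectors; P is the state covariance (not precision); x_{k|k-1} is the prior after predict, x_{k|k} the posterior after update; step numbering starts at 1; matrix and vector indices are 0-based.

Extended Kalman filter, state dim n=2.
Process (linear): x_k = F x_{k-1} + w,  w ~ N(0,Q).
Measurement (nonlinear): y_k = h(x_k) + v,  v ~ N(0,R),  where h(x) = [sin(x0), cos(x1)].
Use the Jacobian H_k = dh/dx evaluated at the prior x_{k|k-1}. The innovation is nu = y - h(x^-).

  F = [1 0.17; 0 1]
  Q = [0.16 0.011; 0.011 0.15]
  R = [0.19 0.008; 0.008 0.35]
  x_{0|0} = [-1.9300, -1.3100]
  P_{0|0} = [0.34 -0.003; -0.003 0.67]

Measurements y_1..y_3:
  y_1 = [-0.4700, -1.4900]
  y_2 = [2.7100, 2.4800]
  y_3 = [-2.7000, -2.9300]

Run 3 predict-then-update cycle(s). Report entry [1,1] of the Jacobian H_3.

H_jac[1,1] = 0.9623

step 1: x^-=[-2.1527, -1.3100]  P^-=[0.5183 0.1219; 0.1219 0.8200]  H_jac=[-0.5496 0.0000; 0.0000 0.9662]  S=[0.3466 -0.0567; -0.0567 1.1155]  K=[-0.8115 0.0643; -0.0777 0.7063]  nu=[0.3654, -1.7479]  x^+=[-2.5616, -2.5729]  P^+=[0.2796 0.0166; 0.0166 0.2552]
step 2: x^-=[-2.9990, -2.5729]  P^-=[0.4526 0.0710; 0.0710 0.4052]  H_jac=[-0.9899 0.0000; 0.0000 0.5385]  S=[0.6335 -0.0298; -0.0298 0.4675]  K=[-0.7055 0.0367; -0.0892 0.4611]  nu=[2.8521, 3.3226]  x^+=[-4.8892, -1.2953]  P^+=[0.1351 0.0134; 0.0134 0.2983]
step 3: x^-=[-5.1093, -1.2953]  P^-=[0.3083 0.0751; 0.0751 0.4483]  H_jac=[0.3866 0.0000; 0.0000 0.9623]  S=[0.2361 0.0359; 0.0359 0.7652]  K=[0.4940 0.0713; 0.0374 0.5621]  nu=[-3.6222, -3.2020]  x^+=[-7.1270, -3.2307]  P^+=[0.2443 0.0300; 0.0300 0.2048]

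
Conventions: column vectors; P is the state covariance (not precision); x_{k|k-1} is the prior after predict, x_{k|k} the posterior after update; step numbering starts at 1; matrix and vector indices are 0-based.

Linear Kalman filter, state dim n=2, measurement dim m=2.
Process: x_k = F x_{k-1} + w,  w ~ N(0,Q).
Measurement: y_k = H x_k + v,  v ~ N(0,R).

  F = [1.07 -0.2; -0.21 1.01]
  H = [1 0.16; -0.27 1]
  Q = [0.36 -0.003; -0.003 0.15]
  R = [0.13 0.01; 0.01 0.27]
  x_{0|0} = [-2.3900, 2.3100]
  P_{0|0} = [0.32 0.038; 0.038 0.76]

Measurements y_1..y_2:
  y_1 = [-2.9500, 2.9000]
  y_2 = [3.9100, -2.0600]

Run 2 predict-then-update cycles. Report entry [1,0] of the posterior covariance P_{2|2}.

P_post[1,0] = -0.0056

step 1: x^-=[-3.0193, 2.8350]  P^-=[0.7405 -0.1858; -0.1858 0.9233]  S=[0.8347 -0.2199; -0.2199 1.3476]  K=[0.8110 -0.1538; 0.1513 0.7471]  nu=[-0.3843, -0.7502]  x^+=[-3.2156, 2.2164]  P^+=[0.1047 -0.0052; -0.0052 0.2018]
step 2: x^-=[-3.8839, 2.9138]  P^-=[0.4902 -0.0731; -0.0731 0.3627]  S=[0.6061 -0.1342; -0.1342 0.7079]  K=[0.7570 -0.1466; 0.0990 0.5590]  nu=[7.3277, -6.0225]  x^+=[2.5463, 0.2726]  P^+=[0.0978 -0.0056; -0.0056 0.1504]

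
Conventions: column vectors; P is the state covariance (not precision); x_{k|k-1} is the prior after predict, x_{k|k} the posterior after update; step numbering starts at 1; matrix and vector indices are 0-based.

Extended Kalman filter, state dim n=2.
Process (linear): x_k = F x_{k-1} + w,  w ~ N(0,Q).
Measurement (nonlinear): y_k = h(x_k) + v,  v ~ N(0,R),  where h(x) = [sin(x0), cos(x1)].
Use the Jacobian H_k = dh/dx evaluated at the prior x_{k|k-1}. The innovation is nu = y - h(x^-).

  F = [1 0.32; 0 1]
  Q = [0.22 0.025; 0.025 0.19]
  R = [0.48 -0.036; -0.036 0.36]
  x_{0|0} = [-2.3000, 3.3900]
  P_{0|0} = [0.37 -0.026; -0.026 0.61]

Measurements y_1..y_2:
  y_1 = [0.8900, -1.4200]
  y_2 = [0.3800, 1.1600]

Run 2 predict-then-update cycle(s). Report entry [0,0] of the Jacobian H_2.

step 1: x^-=[-1.2152, 3.3900]  P^-=[0.6358 0.1942; 0.1942 0.8000]  H_jac=[0.3481 0.0000; 0.0000 0.2459]  S=[0.5571 -0.0194; -0.0194 0.4084]  K=[0.4021 0.1360; 0.1384 0.4882]  nu=[1.8274, -0.4507]  x^+=[-0.5417, 3.4228]  P^+=[0.5403 0.1403; 0.1403 0.6946]
step 2: x^-=[0.5536, 3.4228]  P^-=[0.9212 0.3875; 0.3875 0.8846]  H_jac=[0.8506 0.0000; 0.0000 0.2775]  S=[1.1466 0.0555; 0.0555 0.4281]  K=[0.6755 0.1637; 0.2614 0.5395]  nu=[-0.1458, 2.1207]  x^+=[0.8022, 4.5289]  P^+=[0.3743 0.1247; 0.1247 0.6660]

H_jac[0,0] = 0.8506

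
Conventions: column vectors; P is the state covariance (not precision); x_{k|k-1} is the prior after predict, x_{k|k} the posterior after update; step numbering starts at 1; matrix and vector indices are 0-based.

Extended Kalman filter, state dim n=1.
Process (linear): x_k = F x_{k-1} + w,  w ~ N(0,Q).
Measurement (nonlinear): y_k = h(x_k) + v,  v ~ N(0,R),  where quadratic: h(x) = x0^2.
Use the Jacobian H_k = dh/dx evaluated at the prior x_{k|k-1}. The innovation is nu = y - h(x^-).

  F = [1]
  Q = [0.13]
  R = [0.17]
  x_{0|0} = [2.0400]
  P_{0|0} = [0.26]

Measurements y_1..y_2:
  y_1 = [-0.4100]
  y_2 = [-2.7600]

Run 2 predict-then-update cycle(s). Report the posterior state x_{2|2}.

step 1: x^-=[2.0400]  P^-=[0.3900]  H_jac=[4.0800]  S=[6.6621]  K=[0.2388]  nu=[-4.5716]  x^+=[0.9481]  P^+=[0.0100]
step 2: x^-=[0.9481]  P^-=[0.1400]  H_jac=[1.8962]  S=[0.6732]  K=[0.3942]  nu=[-3.6589]  x^+=[-0.4942]  P^+=[0.0353]

x_post = [-0.4942]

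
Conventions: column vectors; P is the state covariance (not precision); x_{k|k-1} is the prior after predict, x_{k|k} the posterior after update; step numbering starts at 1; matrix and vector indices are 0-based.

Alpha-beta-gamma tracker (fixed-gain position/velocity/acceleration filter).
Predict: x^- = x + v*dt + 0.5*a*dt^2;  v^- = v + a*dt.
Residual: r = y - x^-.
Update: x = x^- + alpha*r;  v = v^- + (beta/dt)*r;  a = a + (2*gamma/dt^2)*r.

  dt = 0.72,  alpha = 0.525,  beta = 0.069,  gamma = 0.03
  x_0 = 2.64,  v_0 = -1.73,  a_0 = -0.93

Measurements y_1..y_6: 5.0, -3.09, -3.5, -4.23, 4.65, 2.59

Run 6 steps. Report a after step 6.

a_post = 1.4270

step 1: x_pred=1.1533  r=3.8467  x^+=3.1728  v^+=-2.0310  a^+=-0.4848
step 2: x_pred=1.5849  r=-4.6749  x^+=-0.8694  v^+=-2.8280  a^+=-1.0259
step 3: x_pred=-3.1715  r=-0.3285  x^+=-3.3440  v^+=-3.5981  a^+=-1.0639
step 4: x_pred=-6.2104  r=1.9804  x^+=-5.1707  v^+=-4.1743  a^+=-0.8347
step 5: x_pred=-8.3925  r=13.0425  x^+=-1.5452  v^+=-3.5254  a^+=0.6749
step 6: x_pred=-3.9085  r=6.4985  x^+=-0.4968  v^+=-2.4167  a^+=1.4270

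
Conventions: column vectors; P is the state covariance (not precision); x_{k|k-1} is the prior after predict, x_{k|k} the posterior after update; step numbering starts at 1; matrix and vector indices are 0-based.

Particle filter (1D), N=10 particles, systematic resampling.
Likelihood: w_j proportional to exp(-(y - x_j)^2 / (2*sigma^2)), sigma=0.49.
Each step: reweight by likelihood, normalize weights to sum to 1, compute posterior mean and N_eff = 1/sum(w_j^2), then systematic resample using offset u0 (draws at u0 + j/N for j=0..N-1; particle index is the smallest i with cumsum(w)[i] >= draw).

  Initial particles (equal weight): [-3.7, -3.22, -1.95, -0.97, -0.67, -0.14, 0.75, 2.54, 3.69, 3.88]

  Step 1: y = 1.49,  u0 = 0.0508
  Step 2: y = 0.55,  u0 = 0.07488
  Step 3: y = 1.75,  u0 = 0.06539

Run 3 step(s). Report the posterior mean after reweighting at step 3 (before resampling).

step 1: w=[0.0000, 0.0000, 0.0000, 0.0000, 0.0001, 0.0093, 0.7532, 0.2372, 0.0001, 0.0000]  mean=1.1664  Neff=1.6033  idx=[6, 6, 6, 6, 6, 6, 6, 6, 7, 7]
step 2: w=[0.1250, 0.1250, 0.1250, 0.1250, 0.1250, 0.1250, 0.1250, 0.1250, 0.0000, 0.0000]  mean=0.7501  Neff=8.0011  idx=[0, 1, 2, 2, 3, 4, 5, 6, 6, 7]
step 3: w=[0.1000, 0.1000, 0.1000, 0.1000, 0.1000, 0.1000, 0.1000, 0.1000, 0.1000, 0.1000]  mean=0.7500  Neff=10.0000  idx=[0, 1, 2, 3, 4, 5, 6, 7, 8, 9]

post_mean = 0.7500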